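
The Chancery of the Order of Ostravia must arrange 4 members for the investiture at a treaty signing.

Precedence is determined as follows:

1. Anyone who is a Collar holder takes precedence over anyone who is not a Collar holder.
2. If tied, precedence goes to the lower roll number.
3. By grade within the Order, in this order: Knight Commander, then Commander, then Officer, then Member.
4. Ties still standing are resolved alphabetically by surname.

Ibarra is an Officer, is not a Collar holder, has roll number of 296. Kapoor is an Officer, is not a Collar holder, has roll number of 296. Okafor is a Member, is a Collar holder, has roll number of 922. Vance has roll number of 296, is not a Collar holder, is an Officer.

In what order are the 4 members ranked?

By the first rule: Okafor (a Collar holder); then Ibarra, Kapoor and Vance (each not a Collar holder).
Ibarra, Kapoor and Vance all have roll number 296, so the next rule applies.
Ibarra, Kapoor and Vance are each Officer, so the next rule applies.
Among Ibarra, Kapoor and Vance, alphabetically by surname: Ibarra before Kapoor before Vance.
Full order: Okafor, Ibarra, Kapoor, Vance.

Okafor, Ibarra, Kapoor, Vance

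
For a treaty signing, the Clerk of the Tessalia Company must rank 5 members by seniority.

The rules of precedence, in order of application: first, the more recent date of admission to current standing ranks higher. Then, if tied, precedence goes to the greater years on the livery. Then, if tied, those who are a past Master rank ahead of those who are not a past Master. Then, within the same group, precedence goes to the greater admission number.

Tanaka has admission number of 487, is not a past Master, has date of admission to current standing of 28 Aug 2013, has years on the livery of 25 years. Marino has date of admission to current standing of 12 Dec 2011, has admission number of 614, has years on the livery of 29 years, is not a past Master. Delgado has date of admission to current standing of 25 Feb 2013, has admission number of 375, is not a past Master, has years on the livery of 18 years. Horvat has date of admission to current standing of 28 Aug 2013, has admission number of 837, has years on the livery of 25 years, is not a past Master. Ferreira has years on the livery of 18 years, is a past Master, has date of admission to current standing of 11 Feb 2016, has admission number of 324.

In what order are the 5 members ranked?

By date of admission to current standing (later first): Ferreira (11 Feb 2016); then Horvat and Tanaka (both 28 Aug 2013); then Delgado (25 Feb 2013); then Marino (12 Dec 2011).
Horvat and Tanaka both have years on the livery 25 years, so the next rule applies.
Horvat and Tanaka are each not a past Master, so the next rule applies.
Among Horvat and Tanaka, by admission number (higher first): Horvat (837) before Tanaka (487).
Full order: Ferreira, Horvat, Tanaka, Delgado, Marino.

Ferreira, Horvat, Tanaka, Delgado, Marino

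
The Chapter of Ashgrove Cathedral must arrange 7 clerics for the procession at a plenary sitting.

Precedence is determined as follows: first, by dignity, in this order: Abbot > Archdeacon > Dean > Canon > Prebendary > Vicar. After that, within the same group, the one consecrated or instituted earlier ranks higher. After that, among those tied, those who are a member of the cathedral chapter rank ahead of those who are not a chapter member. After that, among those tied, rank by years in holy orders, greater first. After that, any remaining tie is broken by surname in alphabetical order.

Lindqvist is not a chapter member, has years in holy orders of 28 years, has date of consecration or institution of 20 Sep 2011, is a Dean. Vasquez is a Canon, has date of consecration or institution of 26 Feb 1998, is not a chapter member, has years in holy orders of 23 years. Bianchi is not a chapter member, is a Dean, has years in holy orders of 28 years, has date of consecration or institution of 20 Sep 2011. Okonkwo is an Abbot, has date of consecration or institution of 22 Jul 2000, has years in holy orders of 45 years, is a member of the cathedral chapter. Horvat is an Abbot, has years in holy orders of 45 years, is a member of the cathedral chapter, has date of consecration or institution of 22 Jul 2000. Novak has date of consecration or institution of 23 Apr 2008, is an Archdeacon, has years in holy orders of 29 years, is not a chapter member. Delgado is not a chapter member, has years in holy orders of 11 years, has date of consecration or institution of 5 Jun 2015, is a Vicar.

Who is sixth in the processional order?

Vasquez

By dignity: Horvat and Okonkwo (Abbot); then Novak (Archdeacon); then Bianchi and Lindqvist (Dean); then Vasquez (Canon); then Delgado (Vicar).
Horvat and Okonkwo both have date of consecration or institution 22 Jul 2000, so the next rule applies.
Horvat and Okonkwo are each a member of the cathedral chapter, so the next rule applies.
Horvat and Okonkwo both have years in holy orders 45 years, so the next rule applies.
Among Horvat and Okonkwo, alphabetically by surname: Horvat before Okonkwo.
Bianchi and Lindqvist both have date of consecration or institution 20 Sep 2011, so the next rule applies.
Bianchi and Lindqvist are each not a chapter member, so the next rule applies.
Bianchi and Lindqvist both have years in holy orders 28 years, so the next rule applies.
Among Bianchi and Lindqvist, alphabetically by surname: Bianchi before Lindqvist.
Order: Horvat, Okonkwo, Novak, Bianchi, Lindqvist, Vasquez, Delgado.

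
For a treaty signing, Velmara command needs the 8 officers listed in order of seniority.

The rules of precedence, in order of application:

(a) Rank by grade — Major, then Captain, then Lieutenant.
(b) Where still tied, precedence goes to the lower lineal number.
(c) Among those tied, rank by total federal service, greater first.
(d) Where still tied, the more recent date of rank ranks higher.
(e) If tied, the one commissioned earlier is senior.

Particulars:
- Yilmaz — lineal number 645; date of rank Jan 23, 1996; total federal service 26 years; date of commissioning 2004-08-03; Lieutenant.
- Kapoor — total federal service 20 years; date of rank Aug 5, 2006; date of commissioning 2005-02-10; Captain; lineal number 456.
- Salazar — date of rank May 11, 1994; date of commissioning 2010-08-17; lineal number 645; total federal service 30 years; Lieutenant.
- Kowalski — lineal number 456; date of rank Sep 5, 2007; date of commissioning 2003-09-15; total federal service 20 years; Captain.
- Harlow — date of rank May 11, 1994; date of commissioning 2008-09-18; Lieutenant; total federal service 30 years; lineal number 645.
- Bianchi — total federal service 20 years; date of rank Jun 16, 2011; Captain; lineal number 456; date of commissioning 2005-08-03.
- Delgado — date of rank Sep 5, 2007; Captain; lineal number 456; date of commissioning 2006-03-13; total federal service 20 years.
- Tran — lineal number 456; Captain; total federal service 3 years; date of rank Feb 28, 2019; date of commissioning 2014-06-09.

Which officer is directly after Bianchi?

By grade: Bianchi, Kowalski, Delgado, Kapoor and Tran (Captain); then Harlow, Salazar and Yilmaz (Lieutenant).
Bianchi, Kowalski, Delgado, Kapoor and Tran all have lineal number 456, so the next rule applies.
Among Bianchi, Kowalski, Delgado, Kapoor and Tran, by total federal service (higher first): Bianchi, Kowalski, Delgado and Kapoor (20 years) before Tran (3 years).
Among Bianchi, Kowalski, Delgado and Kapoor, by date of rank (later first): Bianchi (Jun 16, 2011) before Kowalski and Delgado (Sep 5, 2007) before Kapoor (Aug 5, 2006).
Among Kowalski and Delgado, by date of commissioning (earlier first): Kowalski (2003-09-15) before Delgado (2006-03-13).
Harlow, Salazar and Yilmaz all have lineal number 645, so the next rule applies.
Among Harlow, Salazar and Yilmaz, by total federal service (higher first): Harlow and Salazar (30 years) before Yilmaz (26 years).
Harlow and Salazar both have date of rank May 11, 1994, so the next rule applies.
Among Harlow and Salazar, by date of commissioning (earlier first): Harlow (2008-09-18) before Salazar (2010-08-17).
Order: Bianchi, Kowalski, Delgado, Kapoor, Tran, Harlow, Salazar, Yilmaz.

Kowalski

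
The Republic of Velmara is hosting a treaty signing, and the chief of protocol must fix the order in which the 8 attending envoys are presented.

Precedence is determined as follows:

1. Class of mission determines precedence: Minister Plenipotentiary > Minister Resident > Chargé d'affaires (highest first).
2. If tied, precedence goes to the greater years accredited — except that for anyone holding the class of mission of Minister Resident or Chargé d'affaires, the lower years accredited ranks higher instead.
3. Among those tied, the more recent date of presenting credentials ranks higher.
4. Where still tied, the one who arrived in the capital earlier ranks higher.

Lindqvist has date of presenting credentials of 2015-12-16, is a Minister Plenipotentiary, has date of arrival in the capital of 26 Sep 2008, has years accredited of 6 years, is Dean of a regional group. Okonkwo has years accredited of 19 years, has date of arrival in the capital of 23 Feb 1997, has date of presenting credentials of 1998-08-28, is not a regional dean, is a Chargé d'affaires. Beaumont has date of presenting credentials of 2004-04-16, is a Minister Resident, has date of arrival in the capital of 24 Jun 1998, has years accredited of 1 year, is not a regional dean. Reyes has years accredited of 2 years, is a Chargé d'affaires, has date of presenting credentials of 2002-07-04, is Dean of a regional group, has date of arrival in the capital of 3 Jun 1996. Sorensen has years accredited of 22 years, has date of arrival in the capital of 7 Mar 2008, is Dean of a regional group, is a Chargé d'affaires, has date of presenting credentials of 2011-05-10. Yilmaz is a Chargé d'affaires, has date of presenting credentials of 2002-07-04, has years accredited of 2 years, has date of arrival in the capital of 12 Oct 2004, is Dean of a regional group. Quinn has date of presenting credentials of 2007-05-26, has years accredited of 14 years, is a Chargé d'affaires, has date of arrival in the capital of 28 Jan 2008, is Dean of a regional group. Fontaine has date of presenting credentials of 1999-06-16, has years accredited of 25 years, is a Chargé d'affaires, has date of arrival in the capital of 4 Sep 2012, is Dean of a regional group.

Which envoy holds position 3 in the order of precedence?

Reyes

By class of mission: Lindqvist (Minister Plenipotentiary); then Beaumont (Minister Resident); then Reyes, Yilmaz, Quinn, Okonkwo, Sorensen and Fontaine (Chargé d'affaires).
Among Reyes, Yilmaz, Quinn, Okonkwo, Sorensen and Fontaine, by years accredited (lower first) (reversed rule for this group): Reyes and Yilmaz (2 years) before Quinn (14 years) before Okonkwo (19 years) before Sorensen (22 years) before Fontaine (25 years).
Reyes and Yilmaz both have date of presenting credentials 2002-07-04, so the next rule applies.
Among Reyes and Yilmaz, by date of arrival in the capital (earlier first): Reyes (3 Jun 1996) before Yilmaz (12 Oct 2004).
Order: Lindqvist, Beaumont, Reyes, Yilmaz, Quinn, Okonkwo, Sorensen, Fontaine.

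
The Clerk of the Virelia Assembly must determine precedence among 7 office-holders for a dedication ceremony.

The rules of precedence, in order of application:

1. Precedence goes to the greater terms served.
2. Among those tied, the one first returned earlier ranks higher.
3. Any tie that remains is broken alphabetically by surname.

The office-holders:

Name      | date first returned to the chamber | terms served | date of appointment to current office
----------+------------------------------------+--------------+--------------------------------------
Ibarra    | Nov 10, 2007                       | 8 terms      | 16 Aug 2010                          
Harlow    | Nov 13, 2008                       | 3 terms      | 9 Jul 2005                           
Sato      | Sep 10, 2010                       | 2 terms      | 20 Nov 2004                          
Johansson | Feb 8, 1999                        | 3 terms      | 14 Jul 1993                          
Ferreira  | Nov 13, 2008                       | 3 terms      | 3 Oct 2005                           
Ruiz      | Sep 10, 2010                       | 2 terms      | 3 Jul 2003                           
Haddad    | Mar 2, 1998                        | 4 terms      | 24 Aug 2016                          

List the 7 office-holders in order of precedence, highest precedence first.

By terms served (higher first): Ibarra (8 terms); then Haddad (4 terms); then Johansson, Ferreira and Harlow (each 3 terms); then Ruiz and Sato (both 2 terms).
Among Johansson, Ferreira and Harlow, by date first returned to the chamber (earlier first): Johansson (Feb 8, 1999) before Ferreira and Harlow (Nov 13, 2008).
Among Ferreira and Harlow, alphabetically by surname: Ferreira before Harlow.
Ruiz and Sato both have date first returned to the chamber Sep 10, 2010, so the next rule applies.
Among Ruiz and Sato, alphabetically by surname: Ruiz before Sato.
Full order: Ibarra, Haddad, Johansson, Ferreira, Harlow, Ruiz, Sato.

Ibarra, Haddad, Johansson, Ferreira, Harlow, Ruiz, Sato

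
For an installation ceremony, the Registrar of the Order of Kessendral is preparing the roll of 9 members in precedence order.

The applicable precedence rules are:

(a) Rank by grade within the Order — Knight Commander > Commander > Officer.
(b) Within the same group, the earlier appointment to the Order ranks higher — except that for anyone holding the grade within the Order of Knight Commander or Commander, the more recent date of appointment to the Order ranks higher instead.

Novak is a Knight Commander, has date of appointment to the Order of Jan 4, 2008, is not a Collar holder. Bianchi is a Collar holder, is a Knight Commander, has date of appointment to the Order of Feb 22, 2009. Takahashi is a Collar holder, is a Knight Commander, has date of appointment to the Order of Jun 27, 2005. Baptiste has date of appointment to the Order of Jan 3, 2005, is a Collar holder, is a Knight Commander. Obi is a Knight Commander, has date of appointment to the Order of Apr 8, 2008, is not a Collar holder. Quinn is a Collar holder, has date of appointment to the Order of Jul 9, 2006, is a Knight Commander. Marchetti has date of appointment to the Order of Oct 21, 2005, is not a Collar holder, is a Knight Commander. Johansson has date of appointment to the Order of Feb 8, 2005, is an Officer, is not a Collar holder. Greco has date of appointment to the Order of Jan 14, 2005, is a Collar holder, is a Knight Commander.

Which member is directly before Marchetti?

Quinn

By grade within the Order: Bianchi, Obi, Novak, Quinn, Marchetti, Takahashi, Greco and Baptiste (Knight Commander); then Johansson (Officer).
Among Bianchi, Obi, Novak, Quinn, Marchetti, Takahashi, Greco and Baptiste, by date of appointment to the Order (later first) (reversed rule for this group): Bianchi (Feb 22, 2009) before Obi (Apr 8, 2008) before Novak (Jan 4, 2008) before Quinn (Jul 9, 2006) before Marchetti (Oct 21, 2005) before Takahashi (Jun 27, 2005) before Greco (Jan 14, 2005) before Baptiste (Jan 3, 2005).
Order: Bianchi, Obi, Novak, Quinn, Marchetti, Takahashi, Greco, Baptiste, Johansson.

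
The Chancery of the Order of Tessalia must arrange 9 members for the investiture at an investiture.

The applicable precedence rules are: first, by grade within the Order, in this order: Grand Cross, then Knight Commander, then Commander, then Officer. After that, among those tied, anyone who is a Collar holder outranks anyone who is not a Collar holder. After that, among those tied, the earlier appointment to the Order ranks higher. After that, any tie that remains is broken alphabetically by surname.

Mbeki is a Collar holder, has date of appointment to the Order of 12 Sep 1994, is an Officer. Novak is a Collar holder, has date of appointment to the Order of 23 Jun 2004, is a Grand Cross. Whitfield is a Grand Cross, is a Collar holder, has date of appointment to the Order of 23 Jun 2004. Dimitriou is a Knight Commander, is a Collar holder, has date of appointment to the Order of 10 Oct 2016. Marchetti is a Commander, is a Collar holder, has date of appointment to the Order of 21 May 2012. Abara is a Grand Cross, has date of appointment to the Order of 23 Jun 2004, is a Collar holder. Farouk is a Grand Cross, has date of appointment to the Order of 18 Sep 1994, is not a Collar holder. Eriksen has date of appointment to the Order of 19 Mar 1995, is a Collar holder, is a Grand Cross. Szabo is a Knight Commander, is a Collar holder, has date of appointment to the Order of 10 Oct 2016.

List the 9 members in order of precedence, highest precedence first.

Eriksen, Abara, Novak, Whitfield, Farouk, Dimitriou, Szabo, Marchetti, Mbeki

By grade within the Order: Eriksen, Abara, Novak, Whitfield and Farouk (Grand Cross); then Dimitriou and Szabo (Knight Commander); then Marchetti (Commander); then Mbeki (Officer).
Among Eriksen, Abara, Novak, Whitfield and Farouk, a Collar holder before not a Collar holder: Eriksen, Abara, Novak and Whitfield (a Collar holder) before Farouk (not a Collar holder).
Among Eriksen, Abara, Novak and Whitfield, by date of appointment to the Order (earlier first): Eriksen (19 Mar 1995) before Abara, Novak and Whitfield (23 Jun 2004).
Among Abara, Novak and Whitfield, alphabetically by surname: Abara before Novak before Whitfield.
Dimitriou and Szabo are each a Collar holder, so the next rule applies.
Dimitriou and Szabo both have date of appointment to the Order 10 Oct 2016, so the next rule applies.
Among Dimitriou and Szabo, alphabetically by surname: Dimitriou before Szabo.
Full order: Eriksen, Abara, Novak, Whitfield, Farouk, Dimitriou, Szabo, Marchetti, Mbeki.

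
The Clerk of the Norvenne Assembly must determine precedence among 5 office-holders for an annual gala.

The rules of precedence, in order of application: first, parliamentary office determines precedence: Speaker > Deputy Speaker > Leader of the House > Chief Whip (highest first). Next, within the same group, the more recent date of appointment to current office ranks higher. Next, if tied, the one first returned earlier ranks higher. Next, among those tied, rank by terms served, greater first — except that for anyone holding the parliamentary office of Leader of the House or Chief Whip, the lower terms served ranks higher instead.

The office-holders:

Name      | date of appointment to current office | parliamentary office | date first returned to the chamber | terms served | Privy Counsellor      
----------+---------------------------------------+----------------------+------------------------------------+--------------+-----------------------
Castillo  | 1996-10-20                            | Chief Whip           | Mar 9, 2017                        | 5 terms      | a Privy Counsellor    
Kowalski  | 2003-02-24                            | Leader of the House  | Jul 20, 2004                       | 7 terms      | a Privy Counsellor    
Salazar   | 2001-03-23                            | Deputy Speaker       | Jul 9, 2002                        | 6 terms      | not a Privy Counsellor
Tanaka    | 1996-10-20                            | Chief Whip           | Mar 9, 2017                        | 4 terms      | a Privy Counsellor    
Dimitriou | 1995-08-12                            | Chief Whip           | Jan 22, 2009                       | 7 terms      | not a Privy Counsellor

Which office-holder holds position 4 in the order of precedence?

Castillo

By parliamentary office: Salazar (Deputy Speaker); then Kowalski (Leader of the House); then Tanaka, Castillo and Dimitriou (Chief Whip).
Among Tanaka, Castillo and Dimitriou, by date of appointment to current office (later first): Tanaka and Castillo (1996-10-20) before Dimitriou (1995-08-12).
Tanaka and Castillo both have date first returned to the chamber Mar 9, 2017, so the next rule applies.
Among Tanaka and Castillo, by terms served (lower first) (reversed rule for this group): Tanaka (4 terms) before Castillo (5 terms).
Order: Salazar, Kowalski, Tanaka, Castillo, Dimitriou.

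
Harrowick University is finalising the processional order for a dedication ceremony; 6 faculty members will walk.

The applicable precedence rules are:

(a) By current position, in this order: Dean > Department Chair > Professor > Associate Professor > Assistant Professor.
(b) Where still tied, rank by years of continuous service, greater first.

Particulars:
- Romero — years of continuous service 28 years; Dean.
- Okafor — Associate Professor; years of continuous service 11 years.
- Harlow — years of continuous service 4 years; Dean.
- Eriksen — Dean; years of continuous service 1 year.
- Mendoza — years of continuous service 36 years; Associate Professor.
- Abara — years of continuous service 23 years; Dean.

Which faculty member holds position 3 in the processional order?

By current position: Romero, Abara, Harlow and Eriksen (Dean); then Mendoza and Okafor (Associate Professor).
Among Romero, Abara, Harlow and Eriksen, by years of continuous service (higher first): Romero (28 years) before Abara (23 years) before Harlow (4 years) before Eriksen (1 year).
Among Mendoza and Okafor, by years of continuous service (higher first): Mendoza (36 years) before Okafor (11 years).
Order: Romero, Abara, Harlow, Eriksen, Mendoza, Okafor.

Harlow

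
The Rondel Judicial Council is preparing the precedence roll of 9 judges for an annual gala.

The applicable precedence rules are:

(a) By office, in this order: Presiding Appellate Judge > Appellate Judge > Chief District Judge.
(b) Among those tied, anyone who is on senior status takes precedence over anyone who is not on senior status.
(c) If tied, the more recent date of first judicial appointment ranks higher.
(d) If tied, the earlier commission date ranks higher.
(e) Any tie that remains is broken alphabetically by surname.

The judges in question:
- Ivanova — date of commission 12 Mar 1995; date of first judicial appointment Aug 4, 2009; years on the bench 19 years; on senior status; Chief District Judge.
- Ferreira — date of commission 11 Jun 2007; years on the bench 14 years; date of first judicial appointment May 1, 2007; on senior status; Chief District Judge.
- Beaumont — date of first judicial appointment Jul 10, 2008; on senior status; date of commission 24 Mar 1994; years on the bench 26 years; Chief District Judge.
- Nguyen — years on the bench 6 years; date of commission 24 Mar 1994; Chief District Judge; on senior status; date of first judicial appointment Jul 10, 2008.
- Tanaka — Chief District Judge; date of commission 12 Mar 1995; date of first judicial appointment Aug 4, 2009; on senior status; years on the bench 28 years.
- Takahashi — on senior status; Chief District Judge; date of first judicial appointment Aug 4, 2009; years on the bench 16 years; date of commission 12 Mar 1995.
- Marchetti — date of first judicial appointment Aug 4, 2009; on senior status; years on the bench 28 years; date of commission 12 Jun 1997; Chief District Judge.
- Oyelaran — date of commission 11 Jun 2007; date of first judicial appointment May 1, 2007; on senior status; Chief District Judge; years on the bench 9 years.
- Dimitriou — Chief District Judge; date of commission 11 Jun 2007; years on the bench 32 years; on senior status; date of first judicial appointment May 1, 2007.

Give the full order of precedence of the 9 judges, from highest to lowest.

Ivanova, Takahashi, Tanaka, Marchetti, Beaumont, Nguyen, Dimitriou, Ferreira, Oyelaran

By office: Ivanova, Takahashi, Tanaka, Marchetti, Beaumont, Nguyen, Dimitriou, Ferreira and Oyelaran (Chief District Judge).
Ivanova, Takahashi, Tanaka, Marchetti, Beaumont, Nguyen, Dimitriou, Ferreira and Oyelaran are each on senior status, so the next rule applies.
Among Ivanova, Takahashi, Tanaka, Marchetti, Beaumont, Nguyen, Dimitriou, Ferreira and Oyelaran, by date of first judicial appointment (later first): Ivanova, Takahashi, Tanaka and Marchetti (Aug 4, 2009) before Beaumont and Nguyen (Jul 10, 2008) before Dimitriou, Ferreira and Oyelaran (May 1, 2007).
Among Ivanova, Takahashi, Tanaka and Marchetti, by date of commission (earlier first): Ivanova, Takahashi and Tanaka (12 Mar 1995) before Marchetti (12 Jun 1997).
Among Ivanova, Takahashi and Tanaka, alphabetically by surname: Ivanova before Takahashi before Tanaka.
Beaumont and Nguyen both have date of commission 24 Mar 1994, so the next rule applies.
Among Beaumont and Nguyen, alphabetically by surname: Beaumont before Nguyen.
Dimitriou, Ferreira and Oyelaran all have date of commission 11 Jun 2007, so the next rule applies.
Among Dimitriou, Ferreira and Oyelaran, alphabetically by surname: Dimitriou before Ferreira before Oyelaran.
Full order: Ivanova, Takahashi, Tanaka, Marchetti, Beaumont, Nguyen, Dimitriou, Ferreira, Oyelaran.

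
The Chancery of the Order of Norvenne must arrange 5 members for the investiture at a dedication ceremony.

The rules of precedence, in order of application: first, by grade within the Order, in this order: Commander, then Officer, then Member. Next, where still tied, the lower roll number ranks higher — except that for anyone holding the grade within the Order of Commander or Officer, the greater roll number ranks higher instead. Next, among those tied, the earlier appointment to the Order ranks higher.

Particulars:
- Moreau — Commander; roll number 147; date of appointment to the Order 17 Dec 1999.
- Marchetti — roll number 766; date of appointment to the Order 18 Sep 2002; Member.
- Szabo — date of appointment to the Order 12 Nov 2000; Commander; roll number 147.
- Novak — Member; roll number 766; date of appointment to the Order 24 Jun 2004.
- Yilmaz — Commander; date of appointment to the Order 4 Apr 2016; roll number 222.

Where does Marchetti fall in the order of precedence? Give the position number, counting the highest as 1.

By grade within the Order: Yilmaz, Moreau and Szabo (Commander); then Marchetti and Novak (Member).
Among Yilmaz, Moreau and Szabo, by roll number (higher first) (reversed rule for this group): Yilmaz (222) before Moreau and Szabo (147).
Among Moreau and Szabo, by date of appointment to the Order (earlier first): Moreau (17 Dec 1999) before Szabo (12 Nov 2000).
Marchetti and Novak both have roll number 766, so the next rule applies.
Among Marchetti and Novak, by date of appointment to the Order (earlier first): Marchetti (18 Sep 2002) before Novak (24 Jun 2004).
Order: Yilmaz, Moreau, Szabo, Marchetti, Novak. So position 4.

4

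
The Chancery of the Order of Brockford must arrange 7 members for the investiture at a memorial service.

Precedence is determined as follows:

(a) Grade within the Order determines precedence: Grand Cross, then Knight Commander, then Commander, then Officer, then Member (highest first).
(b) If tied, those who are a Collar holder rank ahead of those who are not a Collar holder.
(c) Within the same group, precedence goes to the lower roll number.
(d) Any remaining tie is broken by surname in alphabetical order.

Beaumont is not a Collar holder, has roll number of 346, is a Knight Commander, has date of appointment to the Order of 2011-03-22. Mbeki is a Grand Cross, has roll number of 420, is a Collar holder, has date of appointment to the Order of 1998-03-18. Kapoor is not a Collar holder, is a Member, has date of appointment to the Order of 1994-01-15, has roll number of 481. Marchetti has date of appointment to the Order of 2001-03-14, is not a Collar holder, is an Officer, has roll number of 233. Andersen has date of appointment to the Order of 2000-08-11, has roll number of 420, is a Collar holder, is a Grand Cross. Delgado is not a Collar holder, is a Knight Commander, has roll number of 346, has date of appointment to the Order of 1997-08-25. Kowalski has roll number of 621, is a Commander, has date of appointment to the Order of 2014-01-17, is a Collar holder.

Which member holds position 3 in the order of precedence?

Beaumont

By grade within the Order: Andersen and Mbeki (Grand Cross); then Beaumont and Delgado (Knight Commander); then Kowalski (Commander); then Marchetti (Officer); then Kapoor (Member).
Andersen and Mbeki are each a Collar holder, so the next rule applies.
Andersen and Mbeki both have roll number 420, so the next rule applies.
Among Andersen and Mbeki, alphabetically by surname: Andersen before Mbeki.
Beaumont and Delgado are each not a Collar holder, so the next rule applies.
Beaumont and Delgado both have roll number 346, so the next rule applies.
Among Beaumont and Delgado, alphabetically by surname: Beaumont before Delgado.
Order: Andersen, Mbeki, Beaumont, Delgado, Kowalski, Marchetti, Kapoor.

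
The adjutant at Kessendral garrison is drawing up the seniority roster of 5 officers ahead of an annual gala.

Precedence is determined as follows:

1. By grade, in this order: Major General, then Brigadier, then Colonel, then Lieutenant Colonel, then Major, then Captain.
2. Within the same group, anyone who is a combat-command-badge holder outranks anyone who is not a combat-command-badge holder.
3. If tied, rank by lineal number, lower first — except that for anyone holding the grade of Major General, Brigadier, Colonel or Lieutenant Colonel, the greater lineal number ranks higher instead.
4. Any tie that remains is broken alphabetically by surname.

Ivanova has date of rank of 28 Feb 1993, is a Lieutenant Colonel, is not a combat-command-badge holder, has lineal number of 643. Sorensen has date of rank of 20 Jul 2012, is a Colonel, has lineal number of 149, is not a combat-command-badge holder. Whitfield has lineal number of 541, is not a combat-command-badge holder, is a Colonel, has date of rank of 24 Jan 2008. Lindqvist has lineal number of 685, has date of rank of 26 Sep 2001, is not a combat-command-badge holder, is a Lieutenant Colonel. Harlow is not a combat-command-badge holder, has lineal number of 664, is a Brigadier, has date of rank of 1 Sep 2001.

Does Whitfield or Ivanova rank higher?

Whitfield

By grade: Harlow (Brigadier); then Whitfield and Sorensen (Colonel); then Lindqvist and Ivanova (Lieutenant Colonel).
Whitfield and Sorensen are each not a combat-command-badge holder, so the next rule applies.
Among Whitfield and Sorensen, by lineal number (higher first) (reversed rule for this group): Whitfield (541) before Sorensen (149).
Lindqvist and Ivanova are each not a combat-command-badge holder, so the next rule applies.
Among Lindqvist and Ivanova, by lineal number (higher first) (reversed rule for this group): Lindqvist (685) before Ivanova (643).
So Whitfield takes precedence.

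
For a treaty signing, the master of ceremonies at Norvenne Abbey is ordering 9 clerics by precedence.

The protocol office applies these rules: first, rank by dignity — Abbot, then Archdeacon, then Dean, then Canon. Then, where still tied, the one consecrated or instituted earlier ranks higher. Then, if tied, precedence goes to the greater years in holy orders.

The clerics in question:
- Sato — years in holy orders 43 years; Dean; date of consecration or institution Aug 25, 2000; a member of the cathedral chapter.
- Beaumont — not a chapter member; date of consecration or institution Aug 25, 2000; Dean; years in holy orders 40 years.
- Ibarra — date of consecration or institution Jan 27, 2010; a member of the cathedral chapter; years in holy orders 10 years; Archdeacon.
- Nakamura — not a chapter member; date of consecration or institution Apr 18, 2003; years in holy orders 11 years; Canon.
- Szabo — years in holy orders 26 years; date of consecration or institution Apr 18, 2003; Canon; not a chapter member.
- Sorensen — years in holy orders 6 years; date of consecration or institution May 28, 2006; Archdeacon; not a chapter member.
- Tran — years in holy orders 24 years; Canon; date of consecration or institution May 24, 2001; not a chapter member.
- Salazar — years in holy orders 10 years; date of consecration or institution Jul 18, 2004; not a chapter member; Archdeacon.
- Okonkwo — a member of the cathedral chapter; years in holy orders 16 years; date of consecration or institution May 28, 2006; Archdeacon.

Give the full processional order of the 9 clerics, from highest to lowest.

By dignity: Salazar, Okonkwo, Sorensen and Ibarra (Archdeacon); then Sato and Beaumont (Dean); then Tran, Szabo and Nakamura (Canon).
Among Salazar, Okonkwo, Sorensen and Ibarra, by date of consecration or institution (earlier first): Salazar (Jul 18, 2004) before Okonkwo and Sorensen (May 28, 2006) before Ibarra (Jan 27, 2010).
Among Okonkwo and Sorensen, by years in holy orders (higher first): Okonkwo (16 years) before Sorensen (6 years).
Sato and Beaumont both have date of consecration or institution Aug 25, 2000, so the next rule applies.
Among Sato and Beaumont, by years in holy orders (higher first): Sato (43 years) before Beaumont (40 years).
Among Tran, Szabo and Nakamura, by date of consecration or institution (earlier first): Tran (May 24, 2001) before Szabo and Nakamura (Apr 18, 2003).
Among Szabo and Nakamura, by years in holy orders (higher first): Szabo (26 years) before Nakamura (11 years).
Full order: Salazar, Okonkwo, Sorensen, Ibarra, Sato, Beaumont, Tran, Szabo, Nakamura.

Salazar, Okonkwo, Sorensen, Ibarra, Sato, Beaumont, Tran, Szabo, Nakamura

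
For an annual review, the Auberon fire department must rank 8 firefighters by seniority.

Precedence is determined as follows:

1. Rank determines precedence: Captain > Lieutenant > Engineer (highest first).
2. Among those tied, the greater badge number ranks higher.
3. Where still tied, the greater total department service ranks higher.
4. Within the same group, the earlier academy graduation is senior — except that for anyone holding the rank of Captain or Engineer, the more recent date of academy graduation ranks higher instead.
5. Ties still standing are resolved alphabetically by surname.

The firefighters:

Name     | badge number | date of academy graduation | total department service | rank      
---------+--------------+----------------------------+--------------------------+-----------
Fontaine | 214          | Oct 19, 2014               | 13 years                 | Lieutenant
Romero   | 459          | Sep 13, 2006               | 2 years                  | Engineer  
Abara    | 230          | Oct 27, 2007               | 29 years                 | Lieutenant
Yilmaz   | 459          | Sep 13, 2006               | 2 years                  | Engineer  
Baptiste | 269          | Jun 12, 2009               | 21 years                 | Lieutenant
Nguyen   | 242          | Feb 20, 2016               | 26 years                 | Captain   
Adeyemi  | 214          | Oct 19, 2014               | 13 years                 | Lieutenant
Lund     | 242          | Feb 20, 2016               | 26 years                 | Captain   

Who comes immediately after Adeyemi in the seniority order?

By rank: Lund and Nguyen (Captain); then Baptiste, Abara, Adeyemi and Fontaine (Lieutenant); then Romero and Yilmaz (Engineer).
Lund and Nguyen both have badge number 242, so the next rule applies.
Lund and Nguyen both have total department service 26 years, so the next rule applies.
Lund and Nguyen both have date of academy graduation Feb 20, 2016, so the next rule applies.
Among Lund and Nguyen, alphabetically by surname: Lund before Nguyen.
Among Baptiste, Abara, Adeyemi and Fontaine, by badge number (higher first): Baptiste (269) before Abara (230) before Adeyemi and Fontaine (214).
Adeyemi and Fontaine both have total department service 13 years, so the next rule applies.
Adeyemi and Fontaine both have date of academy graduation Oct 19, 2014, so the next rule applies.
Among Adeyemi and Fontaine, alphabetically by surname: Adeyemi before Fontaine.
Romero and Yilmaz both have badge number 459, so the next rule applies.
Romero and Yilmaz both have total department service 2 years, so the next rule applies.
Romero and Yilmaz both have date of academy graduation Sep 13, 2006, so the next rule applies.
Among Romero and Yilmaz, alphabetically by surname: Romero before Yilmaz.
Order: Lund, Nguyen, Baptiste, Abara, Adeyemi, Fontaine, Romero, Yilmaz.

Fontaine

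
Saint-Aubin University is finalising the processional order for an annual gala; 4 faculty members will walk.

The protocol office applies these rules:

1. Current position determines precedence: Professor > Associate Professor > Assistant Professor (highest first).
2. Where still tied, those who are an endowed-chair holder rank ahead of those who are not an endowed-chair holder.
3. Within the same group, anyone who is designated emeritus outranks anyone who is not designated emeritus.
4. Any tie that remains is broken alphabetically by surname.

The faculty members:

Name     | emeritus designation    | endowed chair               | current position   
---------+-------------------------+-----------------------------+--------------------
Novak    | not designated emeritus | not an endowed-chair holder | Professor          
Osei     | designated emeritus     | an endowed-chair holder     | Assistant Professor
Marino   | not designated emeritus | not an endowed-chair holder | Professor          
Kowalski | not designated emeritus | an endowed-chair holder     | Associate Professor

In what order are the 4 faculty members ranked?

By current position: Marino and Novak (Professor); then Kowalski (Associate Professor); then Osei (Assistant Professor).
Marino and Novak are each not an endowed-chair holder, so the next rule applies.
Marino and Novak are each not designated emeritus, so the next rule applies.
Among Marino and Novak, alphabetically by surname: Marino before Novak.
Full order: Marino, Novak, Kowalski, Osei.

Marino, Novak, Kowalski, Osei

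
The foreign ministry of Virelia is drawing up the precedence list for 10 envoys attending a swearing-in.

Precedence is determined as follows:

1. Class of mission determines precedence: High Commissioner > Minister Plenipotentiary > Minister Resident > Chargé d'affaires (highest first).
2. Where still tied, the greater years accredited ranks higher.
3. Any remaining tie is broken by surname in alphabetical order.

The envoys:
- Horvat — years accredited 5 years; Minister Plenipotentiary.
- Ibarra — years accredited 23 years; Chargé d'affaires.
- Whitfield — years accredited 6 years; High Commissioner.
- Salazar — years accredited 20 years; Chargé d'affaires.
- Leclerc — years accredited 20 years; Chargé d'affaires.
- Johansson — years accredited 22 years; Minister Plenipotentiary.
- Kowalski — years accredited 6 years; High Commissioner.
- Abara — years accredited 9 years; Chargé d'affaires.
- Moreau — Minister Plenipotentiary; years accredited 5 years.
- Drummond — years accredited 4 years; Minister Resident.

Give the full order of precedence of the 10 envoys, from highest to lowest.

By class of mission: Kowalski and Whitfield (High Commissioner); then Johansson, Horvat and Moreau (Minister Plenipotentiary); then Drummond (Minister Resident); then Ibarra, Leclerc, Salazar and Abara (Chargé d'affaires).
Kowalski and Whitfield both have years accredited 6 years, so the next rule applies.
Among Kowalski and Whitfield, alphabetically by surname: Kowalski before Whitfield.
Among Johansson, Horvat and Moreau, by years accredited (higher first): Johansson (22 years) before Horvat and Moreau (5 years).
Among Horvat and Moreau, alphabetically by surname: Horvat before Moreau.
Among Ibarra, Leclerc, Salazar and Abara, by years accredited (higher first): Ibarra (23 years) before Leclerc and Salazar (20 years) before Abara (9 years).
Among Leclerc and Salazar, alphabetically by surname: Leclerc before Salazar.
Full order: Kowalski, Whitfield, Johansson, Horvat, Moreau, Drummond, Ibarra, Leclerc, Salazar, Abara.

Kowalski, Whitfield, Johansson, Horvat, Moreau, Drummond, Ibarra, Leclerc, Salazar, Abara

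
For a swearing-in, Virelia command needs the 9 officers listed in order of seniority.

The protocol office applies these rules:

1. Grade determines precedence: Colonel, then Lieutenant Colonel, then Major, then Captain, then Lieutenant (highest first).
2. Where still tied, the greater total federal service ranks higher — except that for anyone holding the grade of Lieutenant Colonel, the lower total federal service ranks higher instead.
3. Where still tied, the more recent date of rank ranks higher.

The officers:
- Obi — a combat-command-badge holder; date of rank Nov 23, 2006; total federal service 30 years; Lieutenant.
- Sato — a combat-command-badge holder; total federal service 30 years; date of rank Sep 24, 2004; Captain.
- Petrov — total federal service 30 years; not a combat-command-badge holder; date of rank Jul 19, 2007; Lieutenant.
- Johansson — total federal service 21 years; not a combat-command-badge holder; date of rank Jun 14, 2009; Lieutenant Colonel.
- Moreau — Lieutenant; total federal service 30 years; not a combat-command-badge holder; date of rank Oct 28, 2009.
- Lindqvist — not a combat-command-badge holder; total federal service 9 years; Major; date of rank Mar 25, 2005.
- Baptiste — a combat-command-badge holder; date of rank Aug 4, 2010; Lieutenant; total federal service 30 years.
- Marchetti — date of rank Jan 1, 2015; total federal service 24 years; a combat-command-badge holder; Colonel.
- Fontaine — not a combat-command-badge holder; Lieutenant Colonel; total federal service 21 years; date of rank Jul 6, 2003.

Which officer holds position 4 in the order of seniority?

Lindqvist

By grade: Marchetti (Colonel); then Johansson and Fontaine (Lieutenant Colonel); then Lindqvist (Major); then Sato (Captain); then Baptiste, Moreau, Petrov and Obi (Lieutenant).
Johansson and Fontaine both have total federal service 21 years, so the next rule applies.
Among Johansson and Fontaine, by date of rank (later first): Johansson (Jun 14, 2009) before Fontaine (Jul 6, 2003).
Baptiste, Moreau, Petrov and Obi all have total federal service 30 years, so the next rule applies.
Among Baptiste, Moreau, Petrov and Obi, by date of rank (later first): Baptiste (Aug 4, 2010) before Moreau (Oct 28, 2009) before Petrov (Jul 19, 2007) before Obi (Nov 23, 2006).
Order: Marchetti, Johansson, Fontaine, Lindqvist, Sato, Baptiste, Moreau, Petrov, Obi.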